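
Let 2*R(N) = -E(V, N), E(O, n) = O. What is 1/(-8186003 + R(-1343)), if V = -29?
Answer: -2/16371977 ≈ -1.2216e-7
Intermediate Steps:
R(N) = 29/2 (R(N) = (-1*(-29))/2 = (½)*29 = 29/2)
1/(-8186003 + R(-1343)) = 1/(-8186003 + 29/2) = 1/(-16371977/2) = -2/16371977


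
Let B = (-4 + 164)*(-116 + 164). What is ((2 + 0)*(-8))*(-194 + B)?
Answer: -119776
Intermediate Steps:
B = 7680 (B = 160*48 = 7680)
((2 + 0)*(-8))*(-194 + B) = ((2 + 0)*(-8))*(-194 + 7680) = (2*(-8))*7486 = -16*7486 = -119776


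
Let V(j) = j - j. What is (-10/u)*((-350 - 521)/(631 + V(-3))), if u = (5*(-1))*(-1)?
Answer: 1742/631 ≈ 2.7607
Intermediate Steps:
V(j) = 0
u = 5 (u = -5*(-1) = 5)
(-10/u)*((-350 - 521)/(631 + V(-3))) = (-10/5)*((-350 - 521)/(631 + 0)) = (-10*⅕)*(-871/631) = -(-1742)/631 = -2*(-871/631) = 1742/631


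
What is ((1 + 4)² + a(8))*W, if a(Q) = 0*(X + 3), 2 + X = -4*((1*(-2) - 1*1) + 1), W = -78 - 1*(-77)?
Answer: -25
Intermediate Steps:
W = -1 (W = -78 + 77 = -1)
X = 6 (X = -2 - 4*((1*(-2) - 1*1) + 1) = -2 - 4*((-2 - 1) + 1) = -2 - 4*(-3 + 1) = -2 - 4*(-2) = -2 + 8 = 6)
a(Q) = 0 (a(Q) = 0*(6 + 3) = 0*9 = 0)
((1 + 4)² + a(8))*W = ((1 + 4)² + 0)*(-1) = (5² + 0)*(-1) = (25 + 0)*(-1) = 25*(-1) = -25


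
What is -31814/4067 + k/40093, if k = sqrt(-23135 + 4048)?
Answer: -31814/4067 + I*sqrt(19087)/40093 ≈ -7.8225 + 0.0034459*I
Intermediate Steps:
k = I*sqrt(19087) (k = sqrt(-19087) = I*sqrt(19087) ≈ 138.16*I)
-31814/4067 + k/40093 = -31814/4067 + (I*sqrt(19087))/40093 = -31814*1/4067 + (I*sqrt(19087))*(1/40093) = -31814/4067 + I*sqrt(19087)/40093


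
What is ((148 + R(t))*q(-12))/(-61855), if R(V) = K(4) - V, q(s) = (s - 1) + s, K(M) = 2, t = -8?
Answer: 790/12371 ≈ 0.063859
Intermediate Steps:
q(s) = -1 + 2*s (q(s) = (-1 + s) + s = -1 + 2*s)
R(V) = 2 - V
((148 + R(t))*q(-12))/(-61855) = ((148 + (2 - 1*(-8)))*(-1 + 2*(-12)))/(-61855) = ((148 + (2 + 8))*(-1 - 24))*(-1/61855) = ((148 + 10)*(-25))*(-1/61855) = (158*(-25))*(-1/61855) = -3950*(-1/61855) = 790/12371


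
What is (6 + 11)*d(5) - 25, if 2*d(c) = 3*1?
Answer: 1/2 ≈ 0.50000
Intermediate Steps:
d(c) = 3/2 (d(c) = (3*1)/2 = (1/2)*3 = 3/2)
(6 + 11)*d(5) - 25 = (6 + 11)*(3/2) - 25 = 17*(3/2) - 25 = 51/2 - 25 = 1/2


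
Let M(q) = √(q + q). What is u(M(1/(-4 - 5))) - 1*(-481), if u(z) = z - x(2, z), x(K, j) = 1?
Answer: 480 + I*√2/3 ≈ 480.0 + 0.4714*I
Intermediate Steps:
M(q) = √2*√q (M(q) = √(2*q) = √2*√q)
u(z) = -1 + z (u(z) = z - 1*1 = z - 1 = -1 + z)
u(M(1/(-4 - 5))) - 1*(-481) = (-1 + √2*√(1/(-4 - 5))) - 1*(-481) = (-1 + √2*√(1/(-9))) + 481 = (-1 + √2*√(-⅑)) + 481 = (-1 + √2*(I/3)) + 481 = (-1 + I*√2/3) + 481 = 480 + I*√2/3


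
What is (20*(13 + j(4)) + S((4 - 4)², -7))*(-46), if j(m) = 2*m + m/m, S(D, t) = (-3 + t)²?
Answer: -24840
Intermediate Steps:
j(m) = 1 + 2*m (j(m) = 2*m + 1 = 1 + 2*m)
(20*(13 + j(4)) + S((4 - 4)², -7))*(-46) = (20*(13 + (1 + 2*4)) + (-3 - 7)²)*(-46) = (20*(13 + (1 + 8)) + (-10)²)*(-46) = (20*(13 + 9) + 100)*(-46) = (20*22 + 100)*(-46) = (440 + 100)*(-46) = 540*(-46) = -24840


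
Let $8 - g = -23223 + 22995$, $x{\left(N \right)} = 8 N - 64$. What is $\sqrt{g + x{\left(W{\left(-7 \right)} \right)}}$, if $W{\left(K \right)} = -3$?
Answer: $2 \sqrt{37} \approx 12.166$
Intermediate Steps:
$x{\left(N \right)} = -64 + 8 N$
$g = 236$ ($g = 8 - \left(-23223 + 22995\right) = 8 - -228 = 8 + 228 = 236$)
$\sqrt{g + x{\left(W{\left(-7 \right)} \right)}} = \sqrt{236 + \left(-64 + 8 \left(-3\right)\right)} = \sqrt{236 - 88} = \sqrt{148} = 2 \sqrt{37}$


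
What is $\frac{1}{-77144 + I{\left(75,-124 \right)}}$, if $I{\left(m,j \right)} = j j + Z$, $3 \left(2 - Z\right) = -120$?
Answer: $- \frac{1}{61726} \approx -1.6201 \cdot 10^{-5}$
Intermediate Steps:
$Z = 42$ ($Z = 2 - -40 = 2 + 40 = 42$)
$I{\left(m,j \right)} = 42 + j^{2}$ ($I{\left(m,j \right)} = j j + 42 = j^{2} + 42 = 42 + j^{2}$)
$\frac{1}{-77144 + I{\left(75,-124 \right)}} = \frac{1}{-77144 + \left(42 + \left(-124\right)^{2}\right)} = \frac{1}{-77144 + \left(42 + 15376\right)} = \frac{1}{-77144 + 15418} = \frac{1}{-61726} = - \frac{1}{61726}$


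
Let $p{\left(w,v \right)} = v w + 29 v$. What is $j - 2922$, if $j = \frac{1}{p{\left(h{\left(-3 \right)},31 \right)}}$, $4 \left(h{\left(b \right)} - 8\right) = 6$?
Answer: $- \frac{6974812}{2387} \approx -2922.0$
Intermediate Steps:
$h{\left(b \right)} = \frac{19}{2}$ ($h{\left(b \right)} = 8 + \frac{1}{4} \cdot 6 = 8 + \frac{3}{2} = \frac{19}{2}$)
$p{\left(w,v \right)} = 29 v + v w$
$j = \frac{2}{2387}$ ($j = \frac{1}{31 \left(29 + \frac{19}{2}\right)} = \frac{1}{31 \cdot \frac{77}{2}} = \frac{1}{\frac{2387}{2}} = \frac{2}{2387} \approx 0.00083787$)
$j - 2922 = \frac{2}{2387} - 2922 = - \frac{6974812}{2387}$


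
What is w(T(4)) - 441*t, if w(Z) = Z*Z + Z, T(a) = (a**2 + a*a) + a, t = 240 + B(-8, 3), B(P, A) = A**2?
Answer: -108477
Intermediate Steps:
t = 249 (t = 240 + 3**2 = 240 + 9 = 249)
T(a) = a + 2*a**2 (T(a) = (a**2 + a**2) + a = 2*a**2 + a = a + 2*a**2)
w(Z) = Z + Z**2 (w(Z) = Z**2 + Z = Z + Z**2)
w(T(4)) - 441*t = (4*(1 + 2*4))*(1 + 4*(1 + 2*4)) - 441*249 = (4*(1 + 8))*(1 + 4*(1 + 8)) - 109809 = (4*9)*(1 + 4*9) - 109809 = 36*(1 + 36) - 109809 = 36*37 - 109809 = 1332 - 109809 = -108477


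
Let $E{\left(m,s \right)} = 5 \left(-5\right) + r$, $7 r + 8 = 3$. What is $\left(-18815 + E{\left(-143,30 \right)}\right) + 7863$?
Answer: $- \frac{76844}{7} \approx -10978.0$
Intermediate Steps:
$r = - \frac{5}{7}$ ($r = - \frac{8}{7} + \frac{1}{7} \cdot 3 = - \frac{8}{7} + \frac{3}{7} = - \frac{5}{7} \approx -0.71429$)
$E{\left(m,s \right)} = - \frac{180}{7}$ ($E{\left(m,s \right)} = 5 \left(-5\right) - \frac{5}{7} = -25 - \frac{5}{7} = - \frac{180}{7}$)
$\left(-18815 + E{\left(-143,30 \right)}\right) + 7863 = \left(-18815 - \frac{180}{7}\right) + 7863 = - \frac{131885}{7} + 7863 = - \frac{76844}{7}$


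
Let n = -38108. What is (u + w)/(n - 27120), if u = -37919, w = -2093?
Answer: 10003/16307 ≈ 0.61342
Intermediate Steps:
(u + w)/(n - 27120) = (-37919 - 2093)/(-38108 - 27120) = -40012/(-65228) = -40012*(-1/65228) = 10003/16307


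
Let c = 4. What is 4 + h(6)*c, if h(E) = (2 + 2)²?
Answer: 68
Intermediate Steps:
h(E) = 16 (h(E) = 4² = 16)
4 + h(6)*c = 4 + 16*4 = 4 + 64 = 68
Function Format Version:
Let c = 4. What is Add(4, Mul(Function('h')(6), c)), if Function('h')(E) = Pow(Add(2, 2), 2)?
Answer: 68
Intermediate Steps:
Function('h')(E) = 16 (Function('h')(E) = Pow(4, 2) = 16)
Add(4, Mul(Function('h')(6), c)) = Add(4, Mul(16, 4)) = Add(4, 64) = 68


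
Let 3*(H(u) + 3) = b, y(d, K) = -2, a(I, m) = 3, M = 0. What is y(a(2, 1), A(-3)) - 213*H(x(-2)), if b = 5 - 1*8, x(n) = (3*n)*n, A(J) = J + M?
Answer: 850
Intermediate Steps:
A(J) = J (A(J) = J + 0 = J)
x(n) = 3*n**2
b = -3 (b = 5 - 8 = -3)
H(u) = -4 (H(u) = -3 + (1/3)*(-3) = -3 - 1 = -4)
y(a(2, 1), A(-3)) - 213*H(x(-2)) = -2 - 213*(-4) = -2 + 852 = 850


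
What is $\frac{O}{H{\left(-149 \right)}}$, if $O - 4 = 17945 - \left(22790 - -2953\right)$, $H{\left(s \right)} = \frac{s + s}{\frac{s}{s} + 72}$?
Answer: $\frac{284481}{149} \approx 1909.3$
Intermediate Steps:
$H{\left(s \right)} = \frac{2 s}{73}$ ($H{\left(s \right)} = \frac{2 s}{1 + 72} = \frac{2 s}{73}$)
$O = -7794$ ($O = 4 + \left(17945 - \left(22790 - -2953\right)\right) = 4 + \left(17945 - \left(22790 + 2953\right)\right) = 4 + \left(17945 - 25743\right) = 4 - 7798 = -7794$)
$\frac{O}{H{\left(-149 \right)}} = - \frac{7794}{\frac{2}{73} \left(-149\right)} = - \frac{7794}{- \frac{298}{73}} = \left(-7794\right) \left(- \frac{73}{298}\right) = \frac{284481}{149}$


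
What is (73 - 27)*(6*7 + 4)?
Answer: 2116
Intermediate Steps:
(73 - 27)*(6*7 + 4) = 46*(42 + 4) = 46*46 = 2116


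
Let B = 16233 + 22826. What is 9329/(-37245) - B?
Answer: -1454761784/37245 ≈ -39059.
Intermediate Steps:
B = 39059
9329/(-37245) - B = 9329/(-37245) - 1*39059 = 9329*(-1/37245) - 39059 = -9329/37245 - 39059 = -1454761784/37245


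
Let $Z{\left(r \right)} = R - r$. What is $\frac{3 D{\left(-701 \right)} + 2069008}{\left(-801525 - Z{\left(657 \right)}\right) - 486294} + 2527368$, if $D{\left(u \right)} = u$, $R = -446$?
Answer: $\frac{3252002776583}{1286716} \approx 2.5274 \cdot 10^{6}$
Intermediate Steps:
$Z{\left(r \right)} = -446 - r$
$\frac{3 D{\left(-701 \right)} + 2069008}{\left(-801525 - Z{\left(657 \right)}\right) - 486294} + 2527368 = \frac{3 \left(-701\right) + 2069008}{\left(-801525 - \left(-446 - 657\right)\right) - 486294} + 2527368 = \frac{-2103 + 2069008}{\left(-801525 - \left(-446 - 657\right)\right) - 486294} + 2527368 = \frac{2066905}{\left(-801525 - -1103\right) - 486294} + 2527368 = \frac{2066905}{\left(-801525 + 1103\right) - 486294} + 2527368 = \frac{2066905}{-800422 - 486294} + 2527368 = \frac{2066905}{-1286716} + 2527368 = 2066905 \left(- \frac{1}{1286716}\right) + 2527368 = - \frac{2066905}{1286716} + 2527368 = \frac{3252002776583}{1286716}$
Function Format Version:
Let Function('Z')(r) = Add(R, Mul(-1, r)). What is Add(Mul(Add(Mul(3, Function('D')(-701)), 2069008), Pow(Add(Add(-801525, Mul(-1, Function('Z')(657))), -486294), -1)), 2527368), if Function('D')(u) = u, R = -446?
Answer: Rational(3252002776583, 1286716) ≈ 2.5274e+6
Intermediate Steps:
Function('Z')(r) = Add(-446, Mul(-1, r))
Add(Mul(Add(Mul(3, Function('D')(-701)), 2069008), Pow(Add(Add(-801525, Mul(-1, Function('Z')(657))), -486294), -1)), 2527368) = Add(Mul(Add(Mul(3, -701), 2069008), Pow(Add(Add(-801525, Mul(-1, Add(-446, Mul(-1, 657)))), -486294), -1)), 2527368) = Add(Mul(Add(-2103, 2069008), Pow(Add(Add(-801525, Mul(-1, Add(-446, -657))), -486294), -1)), 2527368) = Add(Mul(2066905, Pow(Add(Add(-801525, Mul(-1, -1103)), -486294), -1)), 2527368) = Add(Mul(2066905, Pow(Add(Add(-801525, 1103), -486294), -1)), 2527368) = Add(Mul(2066905, Pow(Add(-800422, -486294), -1)), 2527368) = Add(Mul(2066905, Pow(-1286716, -1)), 2527368) = Add(Mul(2066905, Rational(-1, 1286716)), 2527368) = Add(Rational(-2066905, 1286716), 2527368) = Rational(3252002776583, 1286716)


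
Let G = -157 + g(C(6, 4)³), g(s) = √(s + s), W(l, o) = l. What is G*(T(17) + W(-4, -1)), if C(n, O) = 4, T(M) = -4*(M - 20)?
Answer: -1256 + 64*√2 ≈ -1165.5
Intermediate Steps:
T(M) = 80 - 4*M (T(M) = -4*(-20 + M) = 80 - 4*M)
g(s) = √2*√s (g(s) = √(2*s) = √2*√s)
G = -157 + 8*√2 (G = -157 + √2*√(4³) = -157 + √2*√64 = -157 + √2*8 = -157 + 8*√2 ≈ -145.69)
G*(T(17) + W(-4, -1)) = (-157 + 8*√2)*((80 - 4*17) - 4) = (-157 + 8*√2)*((80 - 68) - 4) = (-157 + 8*√2)*(12 - 4) = (-157 + 8*√2)*8 = -1256 + 64*√2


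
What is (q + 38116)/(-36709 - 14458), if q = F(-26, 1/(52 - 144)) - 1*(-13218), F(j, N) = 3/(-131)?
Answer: -6724751/6702877 ≈ -1.0033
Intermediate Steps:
F(j, N) = -3/131 (F(j, N) = 3*(-1/131) = -3/131)
q = 1731555/131 (q = -3/131 - 1*(-13218) = -3/131 + 13218 = 1731555/131 ≈ 13218.)
(q + 38116)/(-36709 - 14458) = (1731555/131 + 38116)/(-36709 - 14458) = (6724751/131)/(-51167) = (6724751/131)*(-1/51167) = -6724751/6702877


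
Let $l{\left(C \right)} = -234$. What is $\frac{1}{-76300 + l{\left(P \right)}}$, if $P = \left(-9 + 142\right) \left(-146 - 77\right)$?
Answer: $- \frac{1}{76534} \approx -1.3066 \cdot 10^{-5}$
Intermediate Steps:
$P = -29659$ ($P = 133 \left(-223\right) = -29659$)
$\frac{1}{-76300 + l{\left(P \right)}} = \frac{1}{-76300 - 234} = \frac{1}{-76534} = - \frac{1}{76534}$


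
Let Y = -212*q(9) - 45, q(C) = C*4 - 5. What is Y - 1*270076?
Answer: -276693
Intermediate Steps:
q(C) = -5 + 4*C (q(C) = 4*C - 5 = -5 + 4*C)
Y = -6617 (Y = -212*(-5 + 4*9) - 45 = -212*(-5 + 36) - 45 = -212*31 - 45 = -6572 - 45 = -6617)
Y - 1*270076 = -6617 - 1*270076 = -6617 - 270076 = -276693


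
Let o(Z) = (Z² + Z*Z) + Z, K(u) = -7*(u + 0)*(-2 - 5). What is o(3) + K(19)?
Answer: 952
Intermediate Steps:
K(u) = 49*u (K(u) = -7*u*(-7) = -(-49)*u = 49*u)
o(Z) = Z + 2*Z² (o(Z) = (Z² + Z²) + Z = 2*Z² + Z = Z + 2*Z²)
o(3) + K(19) = 3*(1 + 2*3) + 49*19 = 3*(1 + 6) + 931 = 3*7 + 931 = 21 + 931 = 952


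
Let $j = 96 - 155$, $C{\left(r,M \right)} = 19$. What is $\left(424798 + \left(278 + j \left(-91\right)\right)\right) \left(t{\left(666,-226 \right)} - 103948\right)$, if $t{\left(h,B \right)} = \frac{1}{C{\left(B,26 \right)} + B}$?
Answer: $- \frac{402695090455}{9} \approx -4.4744 \cdot 10^{10}$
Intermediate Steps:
$j = -59$
$t{\left(h,B \right)} = \frac{1}{19 + B}$
$\left(424798 + \left(278 + j \left(-91\right)\right)\right) \left(t{\left(666,-226 \right)} - 103948\right) = \left(424798 + \left(278 - -5369\right)\right) \left(\frac{1}{19 - 226} - 103948\right) = \left(424798 + \left(278 + 5369\right)\right) \left(\frac{1}{-207} - 103948\right) = \left(424798 + 5647\right) \left(- \frac{1}{207} - 103948\right) = 430445 \left(- \frac{21517237}{207}\right) = - \frac{402695090455}{9}$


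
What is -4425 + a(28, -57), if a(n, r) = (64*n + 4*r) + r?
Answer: -2918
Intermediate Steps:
a(n, r) = 5*r + 64*n (a(n, r) = (4*r + 64*n) + r = 5*r + 64*n)
-4425 + a(28, -57) = -4425 + (5*(-57) + 64*28) = -4425 + (-285 + 1792) = -4425 + 1507 = -2918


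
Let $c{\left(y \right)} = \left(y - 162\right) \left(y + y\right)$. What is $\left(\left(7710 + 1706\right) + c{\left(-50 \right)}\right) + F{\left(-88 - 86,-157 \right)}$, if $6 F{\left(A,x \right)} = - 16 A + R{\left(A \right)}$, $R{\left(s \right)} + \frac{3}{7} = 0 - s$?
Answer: $\frac{435525}{14} \approx 31109.0$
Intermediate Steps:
$R{\left(s \right)} = - \frac{3}{7} - s$ ($R{\left(s \right)} = - \frac{3}{7} + \left(0 - s\right) = - \frac{3}{7} - s$)
$c{\left(y \right)} = 2 y \left(-162 + y\right)$ ($c{\left(y \right)} = \left(-162 + y\right) 2 y = 2 y \left(-162 + y\right)$)
$F{\left(A,x \right)} = - \frac{1}{14} - \frac{17 A}{6}$ ($F{\left(A,x \right)} = \frac{- 16 A - \left(\frac{3}{7} + A\right)}{6} = \frac{- \frac{3}{7} - 17 A}{6} = - \frac{1}{14} - \frac{17 A}{6}$)
$\left(\left(7710 + 1706\right) + c{\left(-50 \right)}\right) + F{\left(-88 - 86,-157 \right)} = \left(\left(7710 + 1706\right) + 2 \left(-50\right) \left(-162 - 50\right)\right) - \left(\frac{1}{14} + \frac{17 \left(-88 - 86\right)}{6}\right) = \left(9416 + 2 \left(-50\right) \left(-212\right)\right) - \left(\frac{1}{14} + \frac{17 \left(-88 - 86\right)}{6}\right) = \left(9416 + 21200\right) - - \frac{6901}{14} = 30616 + \left(- \frac{1}{14} + 493\right) = 30616 + \frac{6901}{14} = \frac{435525}{14}$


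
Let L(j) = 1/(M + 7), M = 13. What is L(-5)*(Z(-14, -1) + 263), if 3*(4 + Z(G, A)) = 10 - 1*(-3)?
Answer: 79/6 ≈ 13.167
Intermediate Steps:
Z(G, A) = ⅓ (Z(G, A) = -4 + (10 - 1*(-3))/3 = -4 + (10 + 3)/3 = -4 + (⅓)*13 = -4 + 13/3 = ⅓)
L(j) = 1/20 (L(j) = 1/(13 + 7) = 1/20)
L(-5)*(Z(-14, -1) + 263) = (⅓ + 263)/20 = (1/20)*(790/3) = 79/6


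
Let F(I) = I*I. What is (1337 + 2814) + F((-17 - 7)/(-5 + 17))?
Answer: 4155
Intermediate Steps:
F(I) = I²
(1337 + 2814) + F((-17 - 7)/(-5 + 17)) = (1337 + 2814) + ((-17 - 7)/(-5 + 17))² = 4151 + (-24/12)² = 4151 + (-24*1/12)² = 4151 + (-2)² = 4151 + 4 = 4155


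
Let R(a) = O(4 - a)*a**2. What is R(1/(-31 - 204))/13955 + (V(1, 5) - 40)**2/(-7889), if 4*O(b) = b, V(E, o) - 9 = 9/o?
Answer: -617673709655251/5714988686942500 ≈ -0.10808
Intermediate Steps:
V(E, o) = 9 + 9/o
O(b) = b/4
R(a) = a**2*(1 - a/4) (R(a) = ((4 - a)/4)*a**2 = (1 - a/4)*a**2 = a**2*(1 - a/4))
R(1/(-31 - 204))/13955 + (V(1, 5) - 40)**2/(-7889) = ((1/(-31 - 204))**2*(4 - 1/(-31 - 204))/4)/13955 + ((9 + 9/5) - 40)**2/(-7889) = ((1/(-235))**2*(4 - 1/(-235))/4)*(1/13955) + ((9 + 9*(1/5)) - 40)**2*(-1/7889) = ((-1/235)**2*(4 - 1*(-1/235))/4)*(1/13955) + ((9 + 9/5) - 40)**2*(-1/7889) = ((1/4)*(1/55225)*(4 + 1/235))*(1/13955) + (54/5 - 40)**2*(-1/7889) = ((1/4)*(1/55225)*(941/235))*(1/13955) + (-146/5)**2*(-1/7889) = (941/51911500)*(1/13955) + (21316/25)*(-1/7889) = 941/724424982500 - 21316/197225 = -617673709655251/5714988686942500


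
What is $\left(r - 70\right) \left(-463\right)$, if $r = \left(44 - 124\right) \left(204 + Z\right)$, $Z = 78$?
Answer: $10477690$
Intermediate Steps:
$r = -22560$ ($r = \left(44 - 124\right) \left(204 + 78\right) = \left(-80\right) 282 = -22560$)
$\left(r - 70\right) \left(-463\right) = \left(-22560 - 70\right) \left(-463\right) = \left(-22630\right) \left(-463\right) = 10477690$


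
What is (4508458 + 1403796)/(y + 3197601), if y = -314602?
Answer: 5912254/2882999 ≈ 2.0507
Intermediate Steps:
(4508458 + 1403796)/(y + 3197601) = (4508458 + 1403796)/(-314602 + 3197601) = 5912254/2882999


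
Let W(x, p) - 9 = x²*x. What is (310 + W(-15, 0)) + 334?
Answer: -2722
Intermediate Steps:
W(x, p) = 9 + x³ (W(x, p) = 9 + x²*x = 9 + x³)
(310 + W(-15, 0)) + 334 = (310 + (9 + (-15)³)) + 334 = (310 + (9 - 3375)) + 334 = (310 - 3366) + 334 = -3056 + 334 = -2722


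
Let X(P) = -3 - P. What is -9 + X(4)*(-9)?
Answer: 54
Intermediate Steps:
-9 + X(4)*(-9) = -9 + (-3 - 1*4)*(-9) = -9 + (-3 - 4)*(-9) = -9 - 7*(-9) = -9 + 63 = 54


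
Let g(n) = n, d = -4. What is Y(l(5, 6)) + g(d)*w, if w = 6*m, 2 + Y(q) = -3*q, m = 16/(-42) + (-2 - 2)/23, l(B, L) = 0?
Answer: 1822/161 ≈ 11.317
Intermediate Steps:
m = -268/483 (m = 16*(-1/42) - 4*1/23 = -8/21 - 4/23 = -268/483 ≈ -0.55487)
Y(q) = -2 - 3*q
w = -536/161 (w = 6*(-268/483) = -536/161 ≈ -3.3292)
Y(l(5, 6)) + g(d)*w = (-2 - 3*0) - 4*(-536/161) = (-2 + 0) + 2144/161 = -2 + 2144/161 = 1822/161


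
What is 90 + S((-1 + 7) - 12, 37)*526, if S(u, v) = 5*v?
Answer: 97400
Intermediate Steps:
90 + S((-1 + 7) - 12, 37)*526 = 90 + (5*37)*526 = 90 + 185*526 = 90 + 97310 = 97400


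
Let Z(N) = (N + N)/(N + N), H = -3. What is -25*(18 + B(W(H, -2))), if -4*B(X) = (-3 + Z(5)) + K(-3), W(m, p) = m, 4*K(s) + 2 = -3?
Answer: -7525/16 ≈ -470.31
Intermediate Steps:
K(s) = -5/4 (K(s) = -1/2 + (1/4)*(-3) = -1/2 - 3/4 = -5/4)
Z(N) = 1 (Z(N) = (2*N)/((2*N)) = (2*N)*(1/(2*N)) = 1)
B(X) = 13/16 (B(X) = -((-3 + 1) - 5/4)/4 = -(-2 - 5/4)/4 = -1/4*(-13/4) = 13/16)
-25*(18 + B(W(H, -2))) = -25*(18 + 13/16) = -25*301/16 = -7525/16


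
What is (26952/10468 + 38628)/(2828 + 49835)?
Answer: 101096214/137819071 ≈ 0.73354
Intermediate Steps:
(26952/10468 + 38628)/(2828 + 49835) = (26952*(1/10468) + 38628)/52663 = (6738/2617 + 38628)*(1/52663) = (101096214/2617)*(1/52663) = 101096214/137819071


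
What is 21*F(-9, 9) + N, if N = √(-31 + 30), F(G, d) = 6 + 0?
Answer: 126 + I ≈ 126.0 + 1.0*I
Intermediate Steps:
F(G, d) = 6
N = I (N = √(-1) = I ≈ 1.0*I)
21*F(-9, 9) + N = 21*6 + I = 126 + I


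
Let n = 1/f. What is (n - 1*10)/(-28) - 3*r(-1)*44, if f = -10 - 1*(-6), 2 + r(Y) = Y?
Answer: 44393/112 ≈ 396.37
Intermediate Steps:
r(Y) = -2 + Y
f = -4 (f = -10 + 6 = -4)
n = -¼ (n = 1/(-4) = -¼ ≈ -0.25000)
(n - 1*10)/(-28) - 3*r(-1)*44 = (-¼ - 1*10)/(-28) - 3*(-2 - 1)*44 = (-¼ - 10)*(-1/28) - 3*(-3)*44 = -41/4*(-1/28) + 9*44 = 41/112 + 396 = 44393/112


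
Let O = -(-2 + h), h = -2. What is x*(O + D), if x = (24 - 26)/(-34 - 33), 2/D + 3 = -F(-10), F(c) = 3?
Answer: 22/201 ≈ 0.10945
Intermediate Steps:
D = -⅓ (D = 2/(-3 - 1*3) = 2/(-3 - 3) = 2/(-6) = 2*(-⅙) = -⅓ ≈ -0.33333)
x = 2/67 (x = -2/(-67) = -2*(-1/67) = 2/67 ≈ 0.029851)
O = 4 (O = -(-2 - 2) = -1*(-4) = 4)
x*(O + D) = 2*(4 - ⅓)/67 = (2/67)*(11/3) = 22/201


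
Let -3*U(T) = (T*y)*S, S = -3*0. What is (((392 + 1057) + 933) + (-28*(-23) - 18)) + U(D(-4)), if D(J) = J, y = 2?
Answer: 3008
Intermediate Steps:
S = 0
U(T) = 0 (U(T) = -T*2*0/3 = -2*T*0/3 = -⅓*0 = 0)
(((392 + 1057) + 933) + (-28*(-23) - 18)) + U(D(-4)) = (((392 + 1057) + 933) + (-28*(-23) - 18)) + 0 = ((1449 + 933) + (644 - 18)) + 0 = (2382 + 626) + 0 = 3008 + 0 = 3008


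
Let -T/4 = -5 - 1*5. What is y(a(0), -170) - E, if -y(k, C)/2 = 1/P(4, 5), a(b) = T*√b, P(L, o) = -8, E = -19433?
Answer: 77733/4 ≈ 19433.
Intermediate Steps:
T = 40 (T = -4*(-5 - 1*5) = -4*(-5 - 5) = -4*(-10) = 40)
a(b) = 40*√b
y(k, C) = ¼ (y(k, C) = -2/(-8) = -2*(-⅛) = ¼)
y(a(0), -170) - E = ¼ - 1*(-19433) = ¼ + 19433 = 77733/4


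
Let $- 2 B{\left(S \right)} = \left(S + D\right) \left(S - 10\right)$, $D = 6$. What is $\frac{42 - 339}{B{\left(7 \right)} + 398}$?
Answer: $- \frac{594}{835} \approx -0.71138$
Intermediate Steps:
$B{\left(S \right)} = - \frac{\left(-10 + S\right) \left(6 + S\right)}{2}$ ($B{\left(S \right)} = - \frac{\left(S + 6\right) \left(S - 10\right)}{2} = - \frac{\left(6 + S\right) \left(-10 + S\right)}{2} = - \frac{\left(-10 + S\right) \left(6 + S\right)}{2}$)
$\frac{42 - 339}{B{\left(7 \right)} + 398} = \frac{42 - 339}{\left(30 + 2 \cdot 7 - \frac{7^{2}}{2}\right) + 398} = - \frac{297}{\left(30 + 14 - \frac{49}{2}\right) + 398} = - \frac{297}{\frac{39}{2} + 398} = - \frac{297}{\frac{835}{2}} = \left(-297\right) \frac{2}{835} = - \frac{594}{835}$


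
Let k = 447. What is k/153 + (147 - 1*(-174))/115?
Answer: 33506/5865 ≈ 5.7129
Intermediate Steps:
k/153 + (147 - 1*(-174))/115 = 447/153 + (147 - 1*(-174))/115 = 447*(1/153) + (147 + 174)*(1/115) = 149/51 + 321*(1/115) = 149/51 + 321/115 = 33506/5865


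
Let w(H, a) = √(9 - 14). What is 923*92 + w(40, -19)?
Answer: 84916 + I*√5 ≈ 84916.0 + 2.2361*I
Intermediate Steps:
w(H, a) = I*√5 (w(H, a) = √(-5) = I*√5)
923*92 + w(40, -19) = 923*92 + I*√5 = 84916 + I*√5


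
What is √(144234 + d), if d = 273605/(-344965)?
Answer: √686554975657513/68993 ≈ 379.78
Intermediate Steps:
d = -54721/68993 (d = 273605*(-1/344965) = -54721/68993 ≈ -0.79314)
√(144234 + d) = √(144234 - 54721/68993) = √(9951081641/68993) = √686554975657513/68993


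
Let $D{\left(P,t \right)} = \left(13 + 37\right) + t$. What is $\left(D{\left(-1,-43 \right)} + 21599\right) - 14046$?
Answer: $7560$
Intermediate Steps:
$D{\left(P,t \right)} = 50 + t$
$\left(D{\left(-1,-43 \right)} + 21599\right) - 14046 = \left(\left(50 - 43\right) + 21599\right) - 14046 = \left(7 + 21599\right) - 14046 = 21606 - 14046 = 7560$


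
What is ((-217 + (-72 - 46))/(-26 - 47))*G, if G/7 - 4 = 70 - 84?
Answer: -23450/73 ≈ -321.23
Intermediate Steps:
G = -70 (G = 28 + 7*(70 - 84) = 28 + 7*(-14) = 28 - 98 = -70)
((-217 + (-72 - 46))/(-26 - 47))*G = ((-217 + (-72 - 46))/(-26 - 47))*(-70) = ((-217 - 118)/(-73))*(-70) = -335*(-1/73)*(-70) = (335/73)*(-70) = -23450/73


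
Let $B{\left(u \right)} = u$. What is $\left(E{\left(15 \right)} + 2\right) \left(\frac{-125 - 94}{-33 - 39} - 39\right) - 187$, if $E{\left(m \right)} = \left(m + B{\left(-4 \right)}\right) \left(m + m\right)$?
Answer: $- \frac{72751}{6} \approx -12125.0$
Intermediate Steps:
$E{\left(m \right)} = 2 m \left(-4 + m\right)$ ($E{\left(m \right)} = \left(m - 4\right) \left(m + m\right) = \left(-4 + m\right) 2 m = 2 m \left(-4 + m\right)$)
$\left(E{\left(15 \right)} + 2\right) \left(\frac{-125 - 94}{-33 - 39} - 39\right) - 187 = \left(2 \cdot 15 \left(-4 + 15\right) + 2\right) \left(\frac{-125 - 94}{-33 - 39} - 39\right) - 187 = \left(2 \cdot 15 \cdot 11 + 2\right) \left(- \frac{219}{-72} - 39\right) - 187 = \left(330 + 2\right) \left(\left(-219\right) \left(- \frac{1}{72}\right) - 39\right) - 187 = 332 \left(\frac{73}{24} - 39\right) - 187 = 332 \left(- \frac{863}{24}\right) - 187 = - \frac{71629}{6} - 187 = - \frac{72751}{6}$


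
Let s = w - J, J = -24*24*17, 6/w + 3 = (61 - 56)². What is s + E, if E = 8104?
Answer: 196859/11 ≈ 17896.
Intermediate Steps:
w = 3/11 (w = 6/(-3 + (61 - 56)²) = 6/(-3 + 5²) = 6/(-3 + 25) = 6/22 = 6*(1/22) = 3/11 ≈ 0.27273)
J = -9792 (J = -576*17 = -9792)
s = 107715/11 (s = 3/11 - 1*(-9792) = 3/11 + 9792 = 107715/11 ≈ 9792.3)
s + E = 107715/11 + 8104 = 196859/11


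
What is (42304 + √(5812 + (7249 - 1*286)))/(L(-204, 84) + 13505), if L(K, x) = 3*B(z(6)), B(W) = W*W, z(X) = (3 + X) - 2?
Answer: 10576/3413 + 5*√511/13652 ≈ 3.1070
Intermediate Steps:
z(X) = 1 + X
B(W) = W²
L(K, x) = 147 (L(K, x) = 3*(1 + 6)² = 3*7² = 3*49 = 147)
(42304 + √(5812 + (7249 - 1*286)))/(L(-204, 84) + 13505) = (42304 + √(5812 + (7249 - 1*286)))/(147 + 13505) = (42304 + √(5812 + (7249 - 286)))/13652 = (42304 + √(5812 + 6963))*(1/13652) = (42304 + √12775)*(1/13652) = (42304 + 5*√511)*(1/13652) = 10576/3413 + 5*√511/13652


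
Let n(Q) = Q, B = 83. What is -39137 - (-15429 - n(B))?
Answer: -23625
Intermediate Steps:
-39137 - (-15429 - n(B)) = -39137 - (-15429 - 1*83) = -39137 - (-15429 - 83) = -39137 - 1*(-15512) = -39137 + 15512 = -23625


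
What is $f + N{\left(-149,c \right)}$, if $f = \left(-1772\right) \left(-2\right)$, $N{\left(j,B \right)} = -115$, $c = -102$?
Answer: $3429$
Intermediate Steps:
$f = 3544$
$f + N{\left(-149,c \right)} = 3544 - 115 = 3429$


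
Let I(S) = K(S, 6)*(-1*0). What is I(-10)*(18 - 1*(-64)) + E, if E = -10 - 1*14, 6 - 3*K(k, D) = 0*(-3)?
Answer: -24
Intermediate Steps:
K(k, D) = 2 (K(k, D) = 2 - 0*(-3) = 2 - ⅓*0 = 2 + 0 = 2)
I(S) = 0 (I(S) = 2*(-1*0) = 2*0 = 0)
E = -24 (E = -10 - 14 = -24)
I(-10)*(18 - 1*(-64)) + E = 0*(18 - 1*(-64)) - 24 = 0*(18 + 64) - 24 = 0*82 - 24 = 0 - 24 = -24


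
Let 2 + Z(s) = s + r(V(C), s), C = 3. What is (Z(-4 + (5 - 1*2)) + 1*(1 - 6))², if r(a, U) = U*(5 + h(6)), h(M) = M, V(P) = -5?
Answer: 361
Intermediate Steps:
r(a, U) = 11*U (r(a, U) = U*(5 + 6) = U*11 = 11*U)
Z(s) = -2 + 12*s (Z(s) = -2 + (s + 11*s) = -2 + 12*s)
(Z(-4 + (5 - 1*2)) + 1*(1 - 6))² = ((-2 + 12*(-4 + (5 - 1*2))) + 1*(1 - 6))² = ((-2 + 12*(-4 + (5 - 2))) + 1*(-5))² = ((-2 + 12*(-4 + 3)) - 5)² = ((-2 + 12*(-1)) - 5)² = ((-2 - 12) - 5)² = (-14 - 5)² = (-19)² = 361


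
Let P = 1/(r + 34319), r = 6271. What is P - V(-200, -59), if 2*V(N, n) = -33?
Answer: 334868/20295 ≈ 16.500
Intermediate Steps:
V(N, n) = -33/2 (V(N, n) = (1/2)*(-33) = -33/2)
P = 1/40590 (P = 1/(6271 + 34319) = 1/40590 ≈ 2.4637e-5)
P - V(-200, -59) = 1/40590 - 1*(-33/2) = 1/40590 + 33/2 = 334868/20295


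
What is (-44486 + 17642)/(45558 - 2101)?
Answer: -26844/43457 ≈ -0.61771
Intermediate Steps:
(-44486 + 17642)/(45558 - 2101) = -26844/43457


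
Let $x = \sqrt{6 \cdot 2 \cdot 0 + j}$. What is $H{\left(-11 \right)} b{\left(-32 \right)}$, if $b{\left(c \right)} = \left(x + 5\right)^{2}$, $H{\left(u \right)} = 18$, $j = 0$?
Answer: $450$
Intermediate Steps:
$x = 0$ ($x = \sqrt{6 \cdot 2 \cdot 0 + 0} = \sqrt{12 \cdot 0 + 0} = \sqrt{0 + 0} = \sqrt{0} = 0$)
$b{\left(c \right)} = 25$ ($b{\left(c \right)} = \left(0 + 5\right)^{2} = 5^{2} = 25$)
$H{\left(-11 \right)} b{\left(-32 \right)} = 18 \cdot 25 = 450$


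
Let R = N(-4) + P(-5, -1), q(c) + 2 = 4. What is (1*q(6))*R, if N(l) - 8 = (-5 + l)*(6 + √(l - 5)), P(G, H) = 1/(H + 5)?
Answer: -183/2 - 54*I ≈ -91.5 - 54.0*I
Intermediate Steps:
P(G, H) = 1/(5 + H)
q(c) = 2 (q(c) = -2 + 4 = 2)
N(l) = 8 + (-5 + l)*(6 + √(-5 + l)) (N(l) = 8 + (-5 + l)*(6 + √(l - 5)) = 8 + (-5 + l)*(6 + √(-5 + l)))
R = -183/4 - 27*I (R = (-22 - 5*√(-5 - 4) + 6*(-4) - 4*√(-5 - 4)) + 1/(5 - 1) = (-22 - 15*I - 24 - 12*I) + 1/4 = (-22 - 15*I - 24 - 12*I) + ¼ = (-46 - 27*I) + ¼ = -183/4 - 27*I ≈ -45.75 - 27.0*I)
(1*q(6))*R = (1*2)*(-183/4 - 27*I) = 2*(-183/4 - 27*I) = -183/2 - 54*I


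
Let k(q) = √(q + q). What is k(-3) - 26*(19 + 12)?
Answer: -806 + I*√6 ≈ -806.0 + 2.4495*I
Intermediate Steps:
k(q) = √2*√q (k(q) = √(2*q) = √2*√q)
k(-3) - 26*(19 + 12) = √2*√(-3) - 26*(19 + 12) = √2*(I*√3) - 26*31 = I*√6 - 806 = -806 + I*√6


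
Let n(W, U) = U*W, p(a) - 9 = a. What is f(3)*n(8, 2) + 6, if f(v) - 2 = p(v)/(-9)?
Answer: 50/3 ≈ 16.667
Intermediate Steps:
p(a) = 9 + a
f(v) = 1 - v/9 (f(v) = 2 + (9 + v)/(-9) = 2 + (9 + v)*(-1/9) = 2 + (-1 - v/9) = 1 - v/9)
f(3)*n(8, 2) + 6 = (1 - 1/9*3)*(2*8) + 6 = (1 - 1/3)*16 + 6 = (2/3)*16 + 6 = 32/3 + 6 = 50/3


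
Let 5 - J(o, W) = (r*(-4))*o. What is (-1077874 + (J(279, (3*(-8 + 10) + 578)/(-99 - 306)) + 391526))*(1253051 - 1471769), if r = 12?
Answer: 147186496818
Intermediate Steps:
J(o, W) = 5 + 48*o (J(o, W) = 5 - 12*(-4)*o = 5 - (-48)*o = 5 + 48*o)
(-1077874 + (J(279, (3*(-8 + 10) + 578)/(-99 - 306)) + 391526))*(1253051 - 1471769) = (-1077874 + ((5 + 48*279) + 391526))*(1253051 - 1471769) = (-1077874 + ((5 + 13392) + 391526))*(-218718) = (-1077874 + (13397 + 391526))*(-218718) = (-1077874 + 404923)*(-218718) = -672951*(-218718) = 147186496818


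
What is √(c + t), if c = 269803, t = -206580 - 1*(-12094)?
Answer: √75317 ≈ 274.44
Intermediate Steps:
t = -194486 (t = -206580 + 12094 = -194486)
√(c + t) = √(269803 - 194486) = √75317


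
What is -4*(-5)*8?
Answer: 160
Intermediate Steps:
-4*(-5)*8 = 20*8 = 160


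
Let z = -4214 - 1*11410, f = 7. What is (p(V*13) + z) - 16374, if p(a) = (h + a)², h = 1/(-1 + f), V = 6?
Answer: -931967/36 ≈ -25888.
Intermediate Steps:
h = ⅙ (h = 1/(-1 + 7) = 1/6 = ⅙ ≈ 0.16667)
p(a) = (⅙ + a)²
z = -15624 (z = -4214 - 11410 = -15624)
(p(V*13) + z) - 16374 = ((1 + 6*(6*13))²/36 - 15624) - 16374 = ((1 + 6*78)²/36 - 15624) - 16374 = ((1 + 468)²/36 - 15624) - 16374 = ((1/36)*469² - 15624) - 16374 = ((1/36)*219961 - 15624) - 16374 = (219961/36 - 15624) - 16374 = -342503/36 - 16374 = -931967/36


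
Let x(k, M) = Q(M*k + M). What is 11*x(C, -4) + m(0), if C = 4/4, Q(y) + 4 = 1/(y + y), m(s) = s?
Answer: -715/16 ≈ -44.688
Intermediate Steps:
Q(y) = -4 + 1/(2*y) (Q(y) = -4 + 1/(y + y) = -4 + 1/(2*y))
C = 1 (C = 4*(¼) = 1)
x(k, M) = -4 + 1/(2*(M + M*k)) (x(k, M) = -4 + 1/(2*(M*k + M)) = -4 + 1/(2*(M + M*k)))
11*x(C, -4) + m(0) = 11*((½)*(1 - 8*(-4)*(1 + 1))/(-4*(1 + 1))) + 0 = 11*((½)*(-¼)*(1 - 8*(-4)*2)/2) + 0 = 11*((½)*(-¼)*(½)*(1 + 64)) + 0 = 11*((½)*(-¼)*(½)*65) + 0 = 11*(-65/16) + 0 = -715/16 + 0 = -715/16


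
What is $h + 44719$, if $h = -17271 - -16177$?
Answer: $43625$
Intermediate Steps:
$h = -1094$ ($h = -17271 + 16177 = -1094$)
$h + 44719 = -1094 + 44719 = 43625$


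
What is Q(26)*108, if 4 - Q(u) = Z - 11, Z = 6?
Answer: 972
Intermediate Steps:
Q(u) = 9 (Q(u) = 4 - (6 - 11) = 4 - 1*(-5) = 4 + 5 = 9)
Q(26)*108 = 9*108 = 972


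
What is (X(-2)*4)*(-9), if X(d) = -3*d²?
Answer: 432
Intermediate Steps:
(X(-2)*4)*(-9) = (-3*(-2)²*4)*(-9) = (-3*4*4)*(-9) = -12*4*(-9) = -48*(-9) = 432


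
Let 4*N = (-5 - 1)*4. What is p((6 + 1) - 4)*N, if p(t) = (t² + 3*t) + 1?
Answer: -114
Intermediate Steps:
N = -6 (N = ((-5 - 1)*4)/4 = (-6*4)/4 = (¼)*(-24) = -6)
p(t) = 1 + t² + 3*t
p((6 + 1) - 4)*N = (1 + ((6 + 1) - 4)² + 3*((6 + 1) - 4))*(-6) = (1 + (7 - 4)² + 3*(7 - 4))*(-6) = (1 + 3² + 3*3)*(-6) = (1 + 9 + 9)*(-6) = 19*(-6) = -114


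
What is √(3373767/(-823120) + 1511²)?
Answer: √96679517608173085/205780 ≈ 1511.0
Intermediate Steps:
√(3373767/(-823120) + 1511²) = √(3373767*(-1/823120) + 2283121) = √(-3373767/823120 + 2283121) = √(1879279183753/823120) = √96679517608173085/205780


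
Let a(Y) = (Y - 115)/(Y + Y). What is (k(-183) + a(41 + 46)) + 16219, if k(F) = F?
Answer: 1395118/87 ≈ 16036.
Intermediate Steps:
a(Y) = (-115 + Y)/(2*Y) (a(Y) = (-115 + Y)/((2*Y)) = (-115 + Y)*(1/(2*Y)) = (-115 + Y)/(2*Y))
(k(-183) + a(41 + 46)) + 16219 = (-183 + (-115 + (41 + 46))/(2*(41 + 46))) + 16219 = (-183 + (½)*(-115 + 87)/87) + 16219 = (-183 + (½)*(1/87)*(-28)) + 16219 = (-183 - 14/87) + 16219 = -15935/87 + 16219 = 1395118/87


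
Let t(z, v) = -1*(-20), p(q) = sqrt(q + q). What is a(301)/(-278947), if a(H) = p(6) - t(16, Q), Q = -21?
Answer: 20/278947 - 2*sqrt(3)/278947 ≈ 5.9280e-5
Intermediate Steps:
p(q) = sqrt(2)*sqrt(q) (p(q) = sqrt(2*q) = sqrt(2)*sqrt(q))
t(z, v) = 20
a(H) = -20 + 2*sqrt(3) (a(H) = sqrt(2)*sqrt(6) - 1*20 = 2*sqrt(3) - 20 = -20 + 2*sqrt(3))
a(301)/(-278947) = (-20 + 2*sqrt(3))/(-278947) = (-20 + 2*sqrt(3))*(-1/278947) = 20/278947 - 2*sqrt(3)/278947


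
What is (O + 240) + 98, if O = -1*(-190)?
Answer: 528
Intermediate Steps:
O = 190
(O + 240) + 98 = (190 + 240) + 98 = 430 + 98 = 528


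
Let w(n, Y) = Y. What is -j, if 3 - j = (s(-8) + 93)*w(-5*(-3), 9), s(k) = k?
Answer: 762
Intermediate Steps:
j = -762 (j = 3 - (-8 + 93)*9 = 3 - 85*9 = 3 - 1*765 = 3 - 765 = -762)
-j = -1*(-762) = 762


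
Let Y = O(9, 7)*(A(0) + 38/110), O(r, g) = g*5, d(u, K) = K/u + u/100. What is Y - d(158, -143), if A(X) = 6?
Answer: 4810262/21725 ≈ 221.42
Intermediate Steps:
d(u, K) = u/100 + K/u (d(u, K) = K/u + u*(1/100) = K/u + u/100 = u/100 + K/u)
O(r, g) = 5*g
Y = 2443/11 (Y = (5*7)*(6 + 38/110) = 35*(6 + 38*(1/110)) = 35*(6 + 19/55) = 35*(349/55) = 2443/11 ≈ 222.09)
Y - d(158, -143) = 2443/11 - ((1/100)*158 - 143/158) = 2443/11 - (79/50 - 143*1/158) = 2443/11 - (79/50 - 143/158) = 2443/11 - 1*1333/1975 = 2443/11 - 1333/1975 = 4810262/21725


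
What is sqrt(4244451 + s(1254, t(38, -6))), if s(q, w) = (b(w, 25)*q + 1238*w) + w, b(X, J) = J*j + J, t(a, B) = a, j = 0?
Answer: sqrt(4322883) ≈ 2079.2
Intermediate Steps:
b(X, J) = J (b(X, J) = J*0 + J = 0 + J = J)
s(q, w) = 25*q + 1239*w (s(q, w) = (25*q + 1238*w) + w = 25*q + 1239*w)
sqrt(4244451 + s(1254, t(38, -6))) = sqrt(4244451 + (25*1254 + 1239*38)) = sqrt(4244451 + (31350 + 47082)) = sqrt(4244451 + 78432) = sqrt(4322883)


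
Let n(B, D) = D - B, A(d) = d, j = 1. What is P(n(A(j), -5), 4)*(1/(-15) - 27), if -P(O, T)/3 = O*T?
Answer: -9744/5 ≈ -1948.8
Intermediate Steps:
P(O, T) = -3*O*T
P(n(A(j), -5), 4)*(1/(-15) - 27) = (-3*(-5 - 1*1)*4)*(1/(-15) - 27) = (-3*(-5 - 1)*4)*(-1/15 - 27) = -3*(-6)*4*(-406/15) = 72*(-406/15) = -9744/5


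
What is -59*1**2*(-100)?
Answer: 5900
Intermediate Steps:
-59*1**2*(-100) = -59*1*(-100) = -59*(-100) = 5900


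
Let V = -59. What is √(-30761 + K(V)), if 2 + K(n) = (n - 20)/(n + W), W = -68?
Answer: I*√496166394/127 ≈ 175.39*I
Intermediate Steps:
K(n) = -2 + (-20 + n)/(-68 + n) (K(n) = -2 + (n - 20)/(n - 68) = -2 + (-20 + n)/(-68 + n))
√(-30761 + K(V)) = √(-30761 + (116 - 1*(-59))/(-68 - 59)) = √(-30761 + (116 + 59)/(-127)) = √(-30761 - 1/127*175) = √(-30761 - 175/127) = √(-3906822/127) = I*√496166394/127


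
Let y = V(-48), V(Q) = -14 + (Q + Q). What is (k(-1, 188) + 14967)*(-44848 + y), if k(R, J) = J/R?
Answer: -664434282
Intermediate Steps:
V(Q) = -14 + 2*Q
y = -110 (y = -14 + 2*(-48) = -14 - 96 = -110)
(k(-1, 188) + 14967)*(-44848 + y) = (188/(-1) + 14967)*(-44848 - 110) = (188*(-1) + 14967)*(-44958) = (-188 + 14967)*(-44958) = 14779*(-44958) = -664434282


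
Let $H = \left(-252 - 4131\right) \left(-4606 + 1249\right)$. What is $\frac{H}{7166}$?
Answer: $\frac{14713731}{7166} \approx 2053.3$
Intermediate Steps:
$H = 14713731$ ($H = \left(-4383\right) \left(-3357\right) = 14713731$)
$\frac{H}{7166} = \frac{14713731}{7166}$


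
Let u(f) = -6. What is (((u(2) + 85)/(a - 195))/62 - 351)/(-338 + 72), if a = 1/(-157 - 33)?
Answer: 2551642/1933687 ≈ 1.3196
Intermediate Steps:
a = -1/190 (a = 1/(-190) = -1/190 ≈ -0.0052632)
(((u(2) + 85)/(a - 195))/62 - 351)/(-338 + 72) = (((-6 + 85)/(-1/190 - 195))/62 - 351)/(-338 + 72) = ((79/(-37051/190))*(1/62) - 351)/(-266) = ((79*(-190/37051))*(1/62) - 351)*(-1/266) = (-190/469*1/62 - 351)*(-1/266) = (-95/14539 - 351)*(-1/266) = -5103284/14539*(-1/266) = 2551642/1933687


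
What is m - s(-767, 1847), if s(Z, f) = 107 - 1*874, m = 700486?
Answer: 701253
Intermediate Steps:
s(Z, f) = -767 (s(Z, f) = 107 - 874 = -767)
m - s(-767, 1847) = 700486 - 1*(-767) = 700486 + 767 = 701253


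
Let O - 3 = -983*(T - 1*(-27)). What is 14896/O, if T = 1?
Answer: -14896/27521 ≈ -0.54126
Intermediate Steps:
O = -27521 (O = 3 - 983*(1 - 1*(-27)) = 3 - 983*(1 + 27) = 3 - 983*28 = 3 - 27524 = -27521)
14896/O = 14896/(-27521) = 14896*(-1/27521) = -14896/27521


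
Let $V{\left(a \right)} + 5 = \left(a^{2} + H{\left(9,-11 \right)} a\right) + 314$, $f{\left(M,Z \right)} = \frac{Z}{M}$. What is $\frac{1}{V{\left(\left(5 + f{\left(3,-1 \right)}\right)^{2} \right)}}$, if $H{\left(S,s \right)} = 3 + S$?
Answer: $\frac{81}{84613} \approx 0.0009573$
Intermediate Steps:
$V{\left(a \right)} = 309 + a^{2} + 12 a$ ($V{\left(a \right)} = -5 + \left(\left(a^{2} + \left(3 + 9\right) a\right) + 314\right) = -5 + \left(\left(a^{2} + 12 a\right) + 314\right) = -5 + \left(314 + a^{2} + 12 a\right) = 309 + a^{2} + 12 a$)
$\frac{1}{V{\left(\left(5 + f{\left(3,-1 \right)}\right)^{2} \right)}} = \frac{1}{309 + \left(\left(5 - \frac{1}{3}\right)^{2}\right)^{2} + 12 \left(5 - \frac{1}{3}\right)^{2}} = \frac{1}{309 + \left(\left(\frac{14}{3}\right)^{2}\right)^{2} + 12 \left(\frac{14}{3}\right)^{2}} = \frac{1}{309 + \left(\frac{196}{9}\right)^{2} + 12 \cdot \frac{196}{9}} = \frac{1}{309 + \frac{38416}{81} + \frac{784}{3}} = \frac{1}{\frac{84613}{81}} = \frac{81}{84613}$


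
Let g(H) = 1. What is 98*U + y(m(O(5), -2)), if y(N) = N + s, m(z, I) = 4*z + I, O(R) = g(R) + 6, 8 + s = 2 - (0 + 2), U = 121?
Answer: 11876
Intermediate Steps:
s = -8 (s = -8 + (2 - (0 + 2)) = -8 + (2 - 1*2) = -8 + (2 - 2) = -8 + 0 = -8)
O(R) = 7 (O(R) = 1 + 6 = 7)
m(z, I) = I + 4*z
y(N) = -8 + N (y(N) = N - 8 = -8 + N)
98*U + y(m(O(5), -2)) = 98*121 + (-8 + (-2 + 4*7)) = 11858 + (-8 + (-2 + 28)) = 11858 + (-8 + 26) = 11858 + 18 = 11876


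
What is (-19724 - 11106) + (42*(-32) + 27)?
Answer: -32147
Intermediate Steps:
(-19724 - 11106) + (42*(-32) + 27) = -30830 + (-1344 + 27) = -30830 - 1317 = -32147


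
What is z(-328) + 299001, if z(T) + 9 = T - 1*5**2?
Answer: 298639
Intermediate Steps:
z(T) = -34 + T (z(T) = -9 + (T - 1*5**2) = -9 + (T - 1*25) = -9 + (T - 25) = -9 + (-25 + T) = -34 + T)
z(-328) + 299001 = (-34 - 328) + 299001 = -362 + 299001 = 298639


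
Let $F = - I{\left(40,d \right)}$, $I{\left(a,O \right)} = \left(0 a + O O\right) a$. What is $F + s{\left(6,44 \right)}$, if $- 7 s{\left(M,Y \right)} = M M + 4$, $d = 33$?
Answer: $- \frac{304960}{7} \approx -43566.0$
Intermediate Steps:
$s{\left(M,Y \right)} = - \frac{4}{7} - \frac{M^{2}}{7}$ ($s{\left(M,Y \right)} = - \frac{M M + 4}{7} = - \frac{M^{2} + 4}{7} = - \frac{4 + M^{2}}{7} = - \frac{4}{7} - \frac{M^{2}}{7}$)
$I{\left(a,O \right)} = a O^{2}$ ($I{\left(a,O \right)} = \left(0 + O^{2}\right) a = O^{2} a = a O^{2}$)
$F = -43560$ ($F = - 40 \cdot 33^{2} = - 40 \cdot 1089 = \left(-1\right) 43560 = -43560$)
$F + s{\left(6,44 \right)} = -43560 - \left(\frac{4}{7} + \frac{6^{2}}{7}\right) = -43560 - \frac{40}{7} = - \frac{304960}{7}$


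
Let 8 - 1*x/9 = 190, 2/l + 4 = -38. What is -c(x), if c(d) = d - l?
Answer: 34397/21 ≈ 1638.0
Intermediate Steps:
l = -1/21 (l = 2/(-4 - 38) = 2/(-42) = 2*(-1/42) = -1/21 ≈ -0.047619)
x = -1638 (x = 72 - 9*190 = 72 - 1710 = -1638)
c(d) = 1/21 + d (c(d) = d - 1*(-1/21) = d + 1/21 = 1/21 + d)
-c(x) = -(1/21 - 1638) = -1*(-34397/21) = 34397/21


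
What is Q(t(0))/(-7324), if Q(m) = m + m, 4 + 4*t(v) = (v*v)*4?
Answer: 1/3662 ≈ 0.00027307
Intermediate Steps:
t(v) = -1 + v**2 (t(v) = -1 + ((v*v)*4)/4 = -1 + (v**2*4)/4 = -1 + (4*v**2)/4 = -1 + v**2)
Q(m) = 2*m
Q(t(0))/(-7324) = (2*(-1 + 0**2))/(-7324) = (2*(-1 + 0))*(-1/7324) = (2*(-1))*(-1/7324) = -2*(-1/7324) = 1/3662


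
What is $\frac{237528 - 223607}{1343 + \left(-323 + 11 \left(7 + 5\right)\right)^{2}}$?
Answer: $\frac{13921}{37824} \approx 0.36805$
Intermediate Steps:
$\frac{237528 - 223607}{1343 + \left(-323 + 11 \left(7 + 5\right)\right)^{2}} = \frac{13921}{1343 + \left(-323 + 11 \cdot 12\right)^{2}} = \frac{13921}{1343 + \left(-323 + 132\right)^{2}} = \frac{13921}{1343 + \left(-191\right)^{2}} = \frac{13921}{1343 + 36481} = \frac{13921}{37824}$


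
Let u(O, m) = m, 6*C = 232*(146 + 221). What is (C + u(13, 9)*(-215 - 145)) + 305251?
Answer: 948605/3 ≈ 3.1620e+5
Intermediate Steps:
C = 42572/3 (C = (232*(146 + 221))/6 = (232*367)/6 = (⅙)*85144 = 42572/3 ≈ 14191.)
(C + u(13, 9)*(-215 - 145)) + 305251 = (42572/3 + 9*(-215 - 145)) + 305251 = (42572/3 + 9*(-360)) + 305251 = (42572/3 - 3240) + 305251 = 32852/3 + 305251 = 948605/3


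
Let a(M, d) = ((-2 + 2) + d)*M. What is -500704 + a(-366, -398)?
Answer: -355036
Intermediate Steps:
a(M, d) = M*d (a(M, d) = (0 + d)*M = d*M = M*d)
-500704 + a(-366, -398) = -500704 - 366*(-398) = -500704 + 145668 = -355036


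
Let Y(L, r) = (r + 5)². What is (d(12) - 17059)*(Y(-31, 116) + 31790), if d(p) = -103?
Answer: -796848822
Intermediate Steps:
Y(L, r) = (5 + r)²
(d(12) - 17059)*(Y(-31, 116) + 31790) = (-103 - 17059)*((5 + 116)² + 31790) = -17162*(121² + 31790) = -17162*(14641 + 31790) = -17162*46431 = -796848822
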